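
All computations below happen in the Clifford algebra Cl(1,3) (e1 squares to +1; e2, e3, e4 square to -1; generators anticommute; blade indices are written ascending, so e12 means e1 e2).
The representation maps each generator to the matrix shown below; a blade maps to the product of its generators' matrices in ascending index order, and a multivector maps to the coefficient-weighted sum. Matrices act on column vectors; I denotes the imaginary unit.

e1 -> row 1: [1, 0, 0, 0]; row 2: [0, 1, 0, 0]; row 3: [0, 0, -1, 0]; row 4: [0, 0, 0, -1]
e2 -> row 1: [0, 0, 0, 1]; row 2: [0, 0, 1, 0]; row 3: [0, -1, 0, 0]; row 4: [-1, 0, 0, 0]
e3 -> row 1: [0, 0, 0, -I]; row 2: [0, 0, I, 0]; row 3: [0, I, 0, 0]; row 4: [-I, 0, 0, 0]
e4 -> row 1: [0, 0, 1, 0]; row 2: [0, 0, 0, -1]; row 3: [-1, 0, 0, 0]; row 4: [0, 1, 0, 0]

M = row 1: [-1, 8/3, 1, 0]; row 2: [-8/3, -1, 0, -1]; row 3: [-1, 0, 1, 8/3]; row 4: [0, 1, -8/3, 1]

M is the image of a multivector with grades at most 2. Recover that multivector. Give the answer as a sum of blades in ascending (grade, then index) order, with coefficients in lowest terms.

Method: the blade images are trace-orthogonal — tr(rho(e_A) rho(e_B)^-1) = 4 if A = B and 0 otherwise — and rho(e_A)^-1 = (e_A)^2 * rho(e_A) with (e_A)^2 = +1 or -1, so the coefficient of e_A in the preimage is (e_A)^2 * tr(M rho(e_A))/4.
Nonzero projections over blades of grade <= 2: e1: (e1)^2 = +1, tr(M rho(e1)) = -4, coefficient -1; e4: (e4)^2 = -1, tr(M rho(e4)) = -4, coefficient 1; e24: (e24)^2 = -1, tr(M rho(e24)) = -32/3, coefficient 8/3. Every other blade of grade <= 2 projects to 0.
Answer: -e1 + e4 + 8/3*e24


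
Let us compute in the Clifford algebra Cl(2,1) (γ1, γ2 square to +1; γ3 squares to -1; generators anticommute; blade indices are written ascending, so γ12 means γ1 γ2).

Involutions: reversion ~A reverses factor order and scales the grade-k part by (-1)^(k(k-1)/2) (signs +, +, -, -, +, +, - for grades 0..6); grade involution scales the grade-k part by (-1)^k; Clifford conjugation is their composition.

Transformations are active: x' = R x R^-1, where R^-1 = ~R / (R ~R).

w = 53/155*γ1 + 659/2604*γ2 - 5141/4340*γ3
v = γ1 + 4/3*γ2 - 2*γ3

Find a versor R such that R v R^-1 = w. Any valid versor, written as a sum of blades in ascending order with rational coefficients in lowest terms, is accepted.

Here q(v) = q(w) = -11/9; the classical choice R = v + w = 208/155*γ1 + 1377/868*γ2 - 13821/4340*γ3 then realises v -> w under the sandwich.
Answer: 208/155*γ1 + 1377/868*γ2 - 13821/4340*γ3


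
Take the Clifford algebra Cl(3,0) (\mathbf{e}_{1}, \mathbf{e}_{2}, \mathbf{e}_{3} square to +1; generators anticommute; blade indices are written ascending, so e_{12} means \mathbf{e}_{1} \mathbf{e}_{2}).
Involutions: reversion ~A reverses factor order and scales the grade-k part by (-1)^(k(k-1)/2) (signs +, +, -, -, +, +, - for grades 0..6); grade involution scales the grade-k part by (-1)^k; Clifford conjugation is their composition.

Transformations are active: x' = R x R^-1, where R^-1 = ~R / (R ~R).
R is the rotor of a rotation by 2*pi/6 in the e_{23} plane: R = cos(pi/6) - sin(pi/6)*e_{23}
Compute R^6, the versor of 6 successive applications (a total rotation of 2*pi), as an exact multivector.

Half-angle bookkeeping: 6 applications in e_{23} add up to rotor phase 6*pi/6 = \pi, so R^6 = cos(\pi) - sin(\pi)*e_{23}.
cos(\pi) = -1 and sin(\pi) = 0, so R^6 = -1. The total rotation 2*pi is 1 full turn, so every vector returns to itself, yet the rotor is -1, on the OTHER sheet of the double cover (an odd number of 2*pi turns).
Answer: -1


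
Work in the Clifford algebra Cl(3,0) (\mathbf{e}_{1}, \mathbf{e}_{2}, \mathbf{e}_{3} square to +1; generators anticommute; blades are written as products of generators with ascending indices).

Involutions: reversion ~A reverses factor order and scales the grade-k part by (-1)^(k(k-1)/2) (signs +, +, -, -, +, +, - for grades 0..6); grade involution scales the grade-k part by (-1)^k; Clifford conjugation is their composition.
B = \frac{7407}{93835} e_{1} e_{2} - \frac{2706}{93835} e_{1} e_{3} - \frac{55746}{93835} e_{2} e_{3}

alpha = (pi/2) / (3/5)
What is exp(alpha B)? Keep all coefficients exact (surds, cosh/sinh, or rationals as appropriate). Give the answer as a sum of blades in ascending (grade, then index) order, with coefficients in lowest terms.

B^2 term by term: the squares give (\frac{7407}{93835})^2*(e_{1} e_{2})^2 + (-\frac{2706}{93835})^2*(e_{1} e_{3})^2 + (-\frac{55746}{93835})^2*(e_{2} e_{3})^2 = \frac{54863649}{8805007225}*(-1) + \frac{7322436}{8805007225}*(-1) + \frac{3107616516}{8805007225}*(-1) = -\frac{9}{25} (each basis 2-blade squares to minus the product of its generators' squares); cross terms between blades sharing an index anticommute and cancel. So B^2 = -\frac{9}{25}.
B^2 = -\frac{9}{25} — the series telescopes trigonometrically here: l = \frac{3}{5}, alpha*l = \frac{\pi}{2}, so exp(alpha B) = cos(\frac{\pi}{2}) + (sin(\frac{\pi}{2})/(\frac{3}{5}))*B = 0 + (\frac{5}{3})*B.
Answer: \frac{2469}{18767} e_{1} e_{2} - \frac{902}{18767} e_{1} e_{3} - \frac{18582}{18767} e_{2} e_{3}


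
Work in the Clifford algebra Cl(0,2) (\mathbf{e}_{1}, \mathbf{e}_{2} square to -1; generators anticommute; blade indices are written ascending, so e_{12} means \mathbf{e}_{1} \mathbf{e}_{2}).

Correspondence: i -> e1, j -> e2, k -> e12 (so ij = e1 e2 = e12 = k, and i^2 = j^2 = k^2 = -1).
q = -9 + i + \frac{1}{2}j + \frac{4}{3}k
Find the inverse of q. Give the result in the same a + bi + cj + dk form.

In blades: q = -9 + e_{1} + \frac{1}{2} e_{2} + \frac{4}{3} e_{12}.
With qbar = -9 - e_{1} - \frac{1}{2} e_{2} - \frac{4}{3} e_{12} (scalar fixed, mapped units negated), q qbar = \frac{3025}{36} (the sum of squared coefficients), so q^-1 = qbar / (\frac{3025}{36}) = -\frac{324}{3025} - \frac{36}{3025} e_{1} - \frac{18}{3025} e_{2} - \frac{48}{3025} e_{12}; translating back:
Answer: -\frac{324}{3025} - \frac{36}{3025}i - \frac{18}{3025}j - \frac{48}{3025}k


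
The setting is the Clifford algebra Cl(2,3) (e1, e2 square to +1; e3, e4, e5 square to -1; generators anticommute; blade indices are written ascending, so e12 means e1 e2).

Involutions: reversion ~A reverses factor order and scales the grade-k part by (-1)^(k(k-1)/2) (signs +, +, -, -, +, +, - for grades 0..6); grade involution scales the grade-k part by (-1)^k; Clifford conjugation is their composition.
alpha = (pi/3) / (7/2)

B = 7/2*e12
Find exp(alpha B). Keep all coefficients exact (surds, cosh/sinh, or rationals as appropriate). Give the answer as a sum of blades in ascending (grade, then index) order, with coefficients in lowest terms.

B^2 = (7/2)^2*(e12)^2 = 49/4*(-1) = -49/4 (a basis 2-blade squares to minus the product of its generators' squares).
B^2 = -49/4 — circular case — the even/odd split gives cos and sin: l = 7/2, alpha*l = pi/3, so exp(alpha B) = cos(pi/3) + (sin(pi/3)/(7/2))*B = 1/2 + (sqrt(3)/7)*B.
Answer: 1/2 + sqrt(3)/2*e12


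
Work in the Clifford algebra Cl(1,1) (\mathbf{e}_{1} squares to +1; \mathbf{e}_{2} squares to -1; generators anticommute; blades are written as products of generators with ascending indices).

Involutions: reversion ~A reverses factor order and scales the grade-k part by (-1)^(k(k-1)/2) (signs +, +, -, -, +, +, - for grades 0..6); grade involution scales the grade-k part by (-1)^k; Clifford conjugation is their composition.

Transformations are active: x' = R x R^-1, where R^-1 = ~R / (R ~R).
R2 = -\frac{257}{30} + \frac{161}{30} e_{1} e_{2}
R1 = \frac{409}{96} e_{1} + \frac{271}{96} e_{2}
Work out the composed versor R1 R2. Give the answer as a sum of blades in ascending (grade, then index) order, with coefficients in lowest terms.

Distribute over the terms of R1 (each basis-blade product reordered to ascending indices, repeated generators contracted through their squares):
(\frac{409}{96} e_{1}) R2 = -\frac{105113}{2880} e_{1} + \frac{65849}{2880} e_{2}
(\frac{271}{96} e_{2}) R2 = \frac{43631}{2880} e_{1} - \frac{69647}{2880} e_{2}
Summing the partial products and collecting blades:
Answer: -\frac{10247}{480} e_{1} - \frac{211}{160} e_{2}


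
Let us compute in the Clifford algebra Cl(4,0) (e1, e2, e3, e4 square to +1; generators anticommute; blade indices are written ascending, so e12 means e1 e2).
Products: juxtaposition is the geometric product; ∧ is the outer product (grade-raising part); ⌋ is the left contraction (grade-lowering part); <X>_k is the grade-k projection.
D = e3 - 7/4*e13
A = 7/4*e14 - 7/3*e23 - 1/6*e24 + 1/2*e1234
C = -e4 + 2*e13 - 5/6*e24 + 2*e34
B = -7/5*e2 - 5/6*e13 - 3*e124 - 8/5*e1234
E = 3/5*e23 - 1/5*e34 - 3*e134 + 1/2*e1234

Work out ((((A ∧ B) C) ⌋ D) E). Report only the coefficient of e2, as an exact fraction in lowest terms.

step 1: 49/20*e124 - 5/36*e1234
step 2: 49/24*e1 - 391/180*e12 + 25/216*e13 - 5/18*e24 - 857/180*e123 - 49/10*e234
step 3: 175/864 - 343/96*e3
step 4: 343/160*e2 + 343/480*e4 - 343/32*e14 + 35/288*e23 - 35/864*e34 - 343/192*e124 - 175/288*e134 + 175/1728*e1234
Answer: 343/160


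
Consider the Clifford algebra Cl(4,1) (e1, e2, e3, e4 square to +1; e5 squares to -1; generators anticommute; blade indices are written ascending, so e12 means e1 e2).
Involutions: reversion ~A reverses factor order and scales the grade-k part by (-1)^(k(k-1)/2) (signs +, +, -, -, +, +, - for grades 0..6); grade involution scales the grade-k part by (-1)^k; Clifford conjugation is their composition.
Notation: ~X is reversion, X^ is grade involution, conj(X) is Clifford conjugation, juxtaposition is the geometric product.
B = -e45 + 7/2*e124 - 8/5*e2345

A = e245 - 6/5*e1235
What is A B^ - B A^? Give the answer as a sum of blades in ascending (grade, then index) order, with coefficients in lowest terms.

first term: -e2 - 8/5*e3 - 48/25*e14 - 7/2*e15 + 21/5*e345 + 6/5*e1234
second term: e2 - 8/5*e3 + 48/25*e14 + 7/2*e15 - 21/5*e345 - 6/5*e1234
Answer: -2*e2 - 96/25*e14 - 7*e15 + 42/5*e345 + 12/5*e1234


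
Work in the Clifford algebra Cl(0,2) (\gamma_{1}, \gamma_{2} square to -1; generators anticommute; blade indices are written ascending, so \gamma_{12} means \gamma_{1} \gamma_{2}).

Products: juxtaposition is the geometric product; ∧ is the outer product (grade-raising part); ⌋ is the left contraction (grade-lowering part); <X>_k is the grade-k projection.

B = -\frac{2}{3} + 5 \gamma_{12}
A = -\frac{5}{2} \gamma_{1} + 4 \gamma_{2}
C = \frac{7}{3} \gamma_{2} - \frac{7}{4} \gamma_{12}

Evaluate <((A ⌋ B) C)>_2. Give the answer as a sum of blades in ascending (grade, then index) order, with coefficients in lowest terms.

step 1: 20 \gamma_{1} + \frac{25}{2} \gamma_{2}
step 2: -\frac{175}{6} - \frac{175}{8} \gamma_{1} + 35 \gamma_{2} + \frac{140}{3} \gamma_{12}
step 3: \frac{140}{3} \gamma_{12}
Answer: \frac{140}{3} \gamma_{12}


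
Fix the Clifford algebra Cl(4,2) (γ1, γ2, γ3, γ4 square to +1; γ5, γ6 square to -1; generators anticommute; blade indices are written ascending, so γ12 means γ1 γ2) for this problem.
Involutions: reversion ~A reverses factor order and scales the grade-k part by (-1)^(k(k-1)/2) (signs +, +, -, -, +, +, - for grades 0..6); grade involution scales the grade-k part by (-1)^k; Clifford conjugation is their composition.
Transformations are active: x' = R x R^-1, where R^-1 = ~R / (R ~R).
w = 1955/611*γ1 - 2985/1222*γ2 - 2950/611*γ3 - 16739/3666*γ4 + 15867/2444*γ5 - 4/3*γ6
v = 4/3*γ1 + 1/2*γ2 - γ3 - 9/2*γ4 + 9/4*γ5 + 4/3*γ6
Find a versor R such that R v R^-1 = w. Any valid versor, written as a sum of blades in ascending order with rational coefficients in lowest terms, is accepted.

Construction: equal norms (both 263/16) license R = v + w = 8309/1833*γ1 - 1187/611*γ2 - 3561/611*γ3 - 16618/1833*γ4 + 10683/1222*γ5 — nothing changes along that direction, while (v - w)/2 changes sign, so v maps onto w.
Answer: 8309/1833*γ1 - 1187/611*γ2 - 3561/611*γ3 - 16618/1833*γ4 + 10683/1222*γ5


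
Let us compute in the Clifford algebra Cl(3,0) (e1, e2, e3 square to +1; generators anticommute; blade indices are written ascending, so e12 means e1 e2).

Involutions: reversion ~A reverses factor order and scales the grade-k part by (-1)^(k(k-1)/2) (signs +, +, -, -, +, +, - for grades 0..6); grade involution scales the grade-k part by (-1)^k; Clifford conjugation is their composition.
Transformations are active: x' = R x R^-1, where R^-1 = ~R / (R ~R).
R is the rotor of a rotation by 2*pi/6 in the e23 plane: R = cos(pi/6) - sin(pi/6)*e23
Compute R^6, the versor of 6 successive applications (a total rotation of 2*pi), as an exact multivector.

Because a rotor carries half the rotation angle, composing 6 copies of this e23-plane rotor multiplies the phase: 6*(pi/6) = pi, hence R^6 = cos(pi) - sin(pi)*e23.
cos(pi) = -1 and sin(pi) = 0, so R^6 = -1. The total rotation 2*pi is 1 full turn, so every vector returns to itself, yet the rotor is -1, on the OTHER sheet of the double cover (an odd number of 2*pi turns).
Answer: -1


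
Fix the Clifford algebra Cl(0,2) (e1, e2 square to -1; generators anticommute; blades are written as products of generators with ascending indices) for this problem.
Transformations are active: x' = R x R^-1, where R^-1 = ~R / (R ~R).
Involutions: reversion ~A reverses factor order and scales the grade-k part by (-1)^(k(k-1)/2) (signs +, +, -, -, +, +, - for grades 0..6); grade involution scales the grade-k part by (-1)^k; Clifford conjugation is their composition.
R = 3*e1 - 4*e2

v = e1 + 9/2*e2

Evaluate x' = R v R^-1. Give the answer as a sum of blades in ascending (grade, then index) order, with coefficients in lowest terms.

~R = 3*e1 - 4*e2, and R ~R = -25, so R^-1 = ~R / (-25).
R v = 15 + 35/2*e1 e2
Answer: -23/5*e1 + 3/10*e2


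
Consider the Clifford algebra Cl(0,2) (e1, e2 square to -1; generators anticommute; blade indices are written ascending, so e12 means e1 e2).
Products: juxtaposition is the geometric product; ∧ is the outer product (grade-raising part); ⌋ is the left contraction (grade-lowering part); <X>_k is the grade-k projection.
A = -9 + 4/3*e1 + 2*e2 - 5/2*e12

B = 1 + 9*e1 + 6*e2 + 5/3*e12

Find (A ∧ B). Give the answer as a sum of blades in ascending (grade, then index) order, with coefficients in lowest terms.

step 1: -9 - 239/3*e1 - 52*e2 - 55/2*e12
Answer: -9 - 239/3*e1 - 52*e2 - 55/2*e12


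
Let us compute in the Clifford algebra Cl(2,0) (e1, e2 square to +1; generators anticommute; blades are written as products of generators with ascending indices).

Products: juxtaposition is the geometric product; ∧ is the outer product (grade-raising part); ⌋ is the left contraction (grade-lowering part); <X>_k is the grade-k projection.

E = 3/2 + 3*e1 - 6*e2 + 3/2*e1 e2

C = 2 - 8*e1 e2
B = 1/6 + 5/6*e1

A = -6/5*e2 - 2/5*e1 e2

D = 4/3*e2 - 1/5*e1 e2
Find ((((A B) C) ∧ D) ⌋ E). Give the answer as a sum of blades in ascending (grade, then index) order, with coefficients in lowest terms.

step 1: 2/15*e2 + 14/15*e1 e2
step 2: 112/15 + 16/15*e1 + 4/15*e2 + 28/15*e1 e2
step 3: 448/45*e2 - 16/225*e1 e2
step 4: -4472/75 - 224/15*e1
Answer: -4472/75 - 224/15*e1


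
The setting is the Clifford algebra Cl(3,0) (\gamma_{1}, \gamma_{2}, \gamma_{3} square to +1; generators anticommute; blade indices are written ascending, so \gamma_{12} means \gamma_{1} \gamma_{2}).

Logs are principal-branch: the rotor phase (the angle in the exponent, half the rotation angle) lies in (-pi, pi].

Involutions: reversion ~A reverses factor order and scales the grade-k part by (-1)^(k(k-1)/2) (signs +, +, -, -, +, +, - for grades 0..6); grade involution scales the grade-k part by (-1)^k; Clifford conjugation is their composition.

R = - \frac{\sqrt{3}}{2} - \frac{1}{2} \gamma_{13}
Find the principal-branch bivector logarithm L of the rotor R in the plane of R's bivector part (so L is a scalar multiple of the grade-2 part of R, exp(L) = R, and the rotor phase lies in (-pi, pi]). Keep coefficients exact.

The scalar part of R is - \frac{\sqrt{3}}{2}, so the principal-branch rotor phase is pinned; divide the bivector part by its sine to get the unit plane — L is the phase times that plane.
Concretely: cos(phase) = - \frac{\sqrt{3}}{2} gives phase = ±\frac{5 \pi}{6}, and since phase/sin(phase) is even the sign is immaterial: L = (phase/sin(phase)) * <R>_2 = (\frac{5 \pi}{3}) * <R>_2.
Answer: - \frac{5 \pi}{6} \gamma_{13}


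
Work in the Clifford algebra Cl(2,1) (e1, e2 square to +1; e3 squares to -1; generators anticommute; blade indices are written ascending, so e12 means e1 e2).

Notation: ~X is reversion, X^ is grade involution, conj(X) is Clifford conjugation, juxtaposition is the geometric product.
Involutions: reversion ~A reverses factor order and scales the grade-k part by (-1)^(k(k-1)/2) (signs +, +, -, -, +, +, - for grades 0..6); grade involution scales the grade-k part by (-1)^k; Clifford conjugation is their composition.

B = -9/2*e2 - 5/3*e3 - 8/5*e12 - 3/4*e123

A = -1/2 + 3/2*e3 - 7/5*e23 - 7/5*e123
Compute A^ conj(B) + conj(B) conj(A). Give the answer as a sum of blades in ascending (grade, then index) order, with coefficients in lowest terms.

first term: 29/20 + 21/20*e1 + 1/12*e2 + 242/75*e3 - 511/120*e12 - 203/50*e13 + 27/4*e23 - 81/40*e123
second term: 71/20 - 21/20*e1 + 1/12*e2 + 578/75*e3 + 49/120*e12 + 427/50*e13 - 27/4*e23 - 81/40*e123
Answer: 5 + 1/6*e2 + 164/15*e3 - 77/20*e12 + 112/25*e13 - 81/20*e123


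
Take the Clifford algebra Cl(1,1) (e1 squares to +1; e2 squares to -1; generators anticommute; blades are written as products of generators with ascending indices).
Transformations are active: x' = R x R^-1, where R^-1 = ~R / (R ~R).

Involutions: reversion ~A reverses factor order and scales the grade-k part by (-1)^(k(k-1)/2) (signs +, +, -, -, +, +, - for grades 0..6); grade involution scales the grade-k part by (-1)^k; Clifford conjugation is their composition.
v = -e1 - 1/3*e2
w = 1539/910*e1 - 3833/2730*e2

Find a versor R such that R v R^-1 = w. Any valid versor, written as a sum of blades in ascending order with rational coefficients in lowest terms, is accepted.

Reasoning: v^2 = w^2 = 8/9 since conjugation preserves the quadratic form; R = v + w = 629/910*e1 - 1581/910*e2 is then valid when invertible, keeping its own part and reversing (v - w)/2.
Answer: 629/910*e1 - 1581/910*e2


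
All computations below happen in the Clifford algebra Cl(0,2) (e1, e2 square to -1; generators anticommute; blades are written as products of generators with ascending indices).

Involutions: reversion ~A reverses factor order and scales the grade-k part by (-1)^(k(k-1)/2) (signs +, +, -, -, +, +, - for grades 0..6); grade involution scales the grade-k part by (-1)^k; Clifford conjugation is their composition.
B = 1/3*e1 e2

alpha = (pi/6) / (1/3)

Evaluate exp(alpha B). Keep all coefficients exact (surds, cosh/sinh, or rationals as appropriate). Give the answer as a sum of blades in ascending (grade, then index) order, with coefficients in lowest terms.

B^2 = (1/3)^2*(e1 e2)^2 = 1/9*(-1) = -1/9 (a basis 2-blade squares to minus the product of its generators' squares).
B^2 = -1/9 — the negative square puts this in the circular regime; l = 1/3, alpha*l = pi/6, so exp(alpha B) = cos(pi/6) + (sin(pi/6)/(1/3))*B = sqrt(3)/2 + (3/2)*B.
Answer: sqrt(3)/2 + 1/2*e1 e2


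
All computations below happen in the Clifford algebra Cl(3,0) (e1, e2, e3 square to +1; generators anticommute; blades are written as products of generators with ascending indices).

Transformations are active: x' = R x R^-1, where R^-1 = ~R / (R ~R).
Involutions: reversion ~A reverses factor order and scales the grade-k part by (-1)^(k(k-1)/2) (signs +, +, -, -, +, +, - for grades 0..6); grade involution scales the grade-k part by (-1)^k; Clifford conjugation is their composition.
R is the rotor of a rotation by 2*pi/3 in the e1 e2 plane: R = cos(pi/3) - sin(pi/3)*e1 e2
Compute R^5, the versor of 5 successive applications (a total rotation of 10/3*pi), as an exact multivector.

The rotor phase is half the rotation angle and phases add under composition, so 5 steps in the e1 e2 plane accumulate phase 5*(pi/3) = 5*pi/3: R^5 = cos(5*pi/3) - sin(5*pi/3)*e1 e2.
cos(5*pi/3) = 1/2 and sin(5*pi/3) = -sqrt(3)/2, so R^5 = 1/2 + sqrt(3)/2*e1 e2. The net rotation is 4/3*pi (after discarding 1 full turn, each of which contributes a factor -1 to the rotor); the rotor keeps the half-angle phase exactly.
Answer: 1/2 + sqrt(3)/2*e1 e2


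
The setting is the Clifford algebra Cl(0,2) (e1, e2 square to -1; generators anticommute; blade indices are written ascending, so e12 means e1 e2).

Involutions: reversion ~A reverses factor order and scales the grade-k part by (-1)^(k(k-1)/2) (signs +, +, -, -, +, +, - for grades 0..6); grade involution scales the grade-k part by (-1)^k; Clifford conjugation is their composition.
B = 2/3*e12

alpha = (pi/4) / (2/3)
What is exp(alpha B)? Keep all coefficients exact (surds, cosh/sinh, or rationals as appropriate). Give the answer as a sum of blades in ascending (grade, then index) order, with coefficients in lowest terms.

B^2 = (2/3)^2*(e12)^2 = 4/9*(-1) = -4/9 (a basis 2-blade squares to minus the product of its generators' squares).
B^2 = -4/9 — the negative square puts this in the circular regime; l = 2/3, alpha*l = pi/4, so exp(alpha B) = cos(pi/4) + (sin(pi/4)/(2/3))*B = sqrt(2)/2 + (3*sqrt(2)/4)*B.
Answer: sqrt(2)/2 + sqrt(2)/2*e12


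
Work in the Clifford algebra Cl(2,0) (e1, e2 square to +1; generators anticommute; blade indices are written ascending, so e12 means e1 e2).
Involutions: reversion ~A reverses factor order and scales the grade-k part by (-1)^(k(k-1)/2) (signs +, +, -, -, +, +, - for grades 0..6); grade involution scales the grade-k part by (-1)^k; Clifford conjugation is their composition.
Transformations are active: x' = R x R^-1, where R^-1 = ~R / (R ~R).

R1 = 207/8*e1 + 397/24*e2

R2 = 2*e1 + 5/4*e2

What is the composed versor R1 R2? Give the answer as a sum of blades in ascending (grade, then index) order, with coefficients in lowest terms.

Distribute over the terms of R1 (each basis-blade product reordered to ascending indices, repeated generators contracted through their squares):
(207/8*e1) R2 = 207/4 + 1035/32*e12
(397/24*e2) R2 = 1985/96 - 397/12*e12
Summing the partial products and collecting blades:
Answer: 6953/96 - 71/96*e12


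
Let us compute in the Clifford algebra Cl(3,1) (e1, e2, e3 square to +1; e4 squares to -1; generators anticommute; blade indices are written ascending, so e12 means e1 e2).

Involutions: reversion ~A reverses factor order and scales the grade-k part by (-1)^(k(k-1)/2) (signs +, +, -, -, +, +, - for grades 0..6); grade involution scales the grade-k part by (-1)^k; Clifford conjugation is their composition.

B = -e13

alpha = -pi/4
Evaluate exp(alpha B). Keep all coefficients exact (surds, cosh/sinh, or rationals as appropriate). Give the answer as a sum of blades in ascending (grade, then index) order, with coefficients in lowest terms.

B^2 = (-1)^2*(e13)^2 = 1*(-1) = -1 (a basis 2-blade squares to minus the product of its generators' squares).
B^2 = -1 — a negative square means the series sums to a rotation: l = 1, alpha*l = -pi/4, so exp(alpha B) = cos(-pi/4) + (sin(-pi/4)/1)*B = sqrt(2)/2 + (-sqrt(2)/2)*B.
Answer: sqrt(2)/2 + sqrt(2)/2*e13


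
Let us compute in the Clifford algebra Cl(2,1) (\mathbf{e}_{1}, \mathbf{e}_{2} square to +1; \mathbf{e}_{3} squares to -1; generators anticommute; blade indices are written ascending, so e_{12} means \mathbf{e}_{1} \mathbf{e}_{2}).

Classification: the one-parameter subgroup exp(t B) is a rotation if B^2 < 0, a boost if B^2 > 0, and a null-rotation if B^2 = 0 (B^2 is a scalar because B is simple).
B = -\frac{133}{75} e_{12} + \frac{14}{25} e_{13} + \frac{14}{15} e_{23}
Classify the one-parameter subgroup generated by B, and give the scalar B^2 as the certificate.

B^2 term by term: the squares give (-\frac{133}{75})^2*(e_{12})^2 + (\frac{14}{25})^2*(e_{13})^2 + (\frac{14}{15})^2*(e_{23})^2 = \frac{17689}{5625}*(-1) + \frac{196}{625}*(+1) + \frac{196}{225}*(+1) = -\frac{49}{25} (each basis 2-blade squares to minus the product of its generators' squares); cross terms between blades sharing an index anticommute and cancel. So B^2 = -\frac{49}{25}.
Answer: rotation, certificate B^2 = -\frac{49}{25}. B^2 = -\frac{49}{25} is basis-independent, so its sign is the whole story.


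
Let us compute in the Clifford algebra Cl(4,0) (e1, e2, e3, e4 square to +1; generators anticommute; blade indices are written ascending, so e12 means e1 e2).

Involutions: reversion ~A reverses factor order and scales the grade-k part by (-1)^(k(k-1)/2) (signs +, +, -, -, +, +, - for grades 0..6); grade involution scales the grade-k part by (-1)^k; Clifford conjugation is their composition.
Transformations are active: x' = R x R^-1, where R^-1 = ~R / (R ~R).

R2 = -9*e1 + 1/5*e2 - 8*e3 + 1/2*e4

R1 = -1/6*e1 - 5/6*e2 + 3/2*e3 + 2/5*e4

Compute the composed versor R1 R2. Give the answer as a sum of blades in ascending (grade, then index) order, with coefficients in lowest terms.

Distribute over the terms of R1 (each basis-blade product reordered to ascending indices, repeated generators contracted through their squares):
(-1/6*e1) R2 = 3/2 - 1/30*e12 + 4/3*e13 - 1/12*e14
(-5/6*e2) R2 = -1/6 - 15/2*e12 + 20/3*e23 - 5/12*e24
(3/2*e3) R2 = -12 + 27/2*e13 - 3/10*e23 + 3/4*e34
(2/5*e4) R2 = 1/5 + 18/5*e14 - 2/25*e24 + 16/5*e34
Summing the partial products and collecting blades:
Answer: -157/15 - 113/15*e12 + 89/6*e13 + 211/60*e14 + 191/30*e23 - 149/300*e24 + 79/20*e34


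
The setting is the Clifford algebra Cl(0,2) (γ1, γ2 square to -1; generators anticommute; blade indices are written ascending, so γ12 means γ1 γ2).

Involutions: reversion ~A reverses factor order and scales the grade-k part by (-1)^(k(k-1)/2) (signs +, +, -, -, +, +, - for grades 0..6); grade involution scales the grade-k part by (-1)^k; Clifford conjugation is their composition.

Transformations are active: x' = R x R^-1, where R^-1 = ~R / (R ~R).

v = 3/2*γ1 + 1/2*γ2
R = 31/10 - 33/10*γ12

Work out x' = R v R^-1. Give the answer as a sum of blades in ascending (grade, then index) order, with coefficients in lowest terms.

~R = 31/10 + 33/10*γ12, and R ~R = 41/2, so R^-1 = ~R / (41/2).
R v = 63/10*γ1 - 17/5*γ2
Answer: 831/2050*γ1 - 3133/2050*γ2


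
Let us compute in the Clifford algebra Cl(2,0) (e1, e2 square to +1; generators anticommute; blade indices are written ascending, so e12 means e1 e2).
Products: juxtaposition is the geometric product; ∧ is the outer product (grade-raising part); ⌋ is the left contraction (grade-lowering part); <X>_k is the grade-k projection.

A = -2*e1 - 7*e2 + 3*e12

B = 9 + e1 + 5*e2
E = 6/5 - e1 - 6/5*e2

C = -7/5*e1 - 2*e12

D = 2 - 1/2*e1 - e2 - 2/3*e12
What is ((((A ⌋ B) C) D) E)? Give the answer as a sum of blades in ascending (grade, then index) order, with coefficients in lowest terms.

step 1: -37
step 2: 259/5*e1 + 74*e12
step 3: 703/30 + 148/5*e1 + 37/15*e2 + 481/5*e12
step 4: -111/25 - 15503/150*e1 + 1776/25*e2 + 6179/75*e12
Answer: -111/25 - 15503/150*e1 + 1776/25*e2 + 6179/75*e12


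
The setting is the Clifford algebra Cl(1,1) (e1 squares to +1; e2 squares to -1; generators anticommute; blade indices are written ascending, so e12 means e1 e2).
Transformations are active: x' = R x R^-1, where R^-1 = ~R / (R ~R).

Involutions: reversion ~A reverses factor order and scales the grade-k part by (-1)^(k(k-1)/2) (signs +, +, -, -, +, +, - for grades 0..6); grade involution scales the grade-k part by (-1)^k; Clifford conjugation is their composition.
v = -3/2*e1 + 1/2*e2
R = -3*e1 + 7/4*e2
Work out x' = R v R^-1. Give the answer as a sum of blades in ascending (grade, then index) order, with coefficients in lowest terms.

~R = -3*e1 + 7/4*e2, and R ~R = 95/16, so R^-1 = ~R / (95/16).
R v = 29/8 + 9/8*e12
Answer: -411/190*e1 + 311/190*e2


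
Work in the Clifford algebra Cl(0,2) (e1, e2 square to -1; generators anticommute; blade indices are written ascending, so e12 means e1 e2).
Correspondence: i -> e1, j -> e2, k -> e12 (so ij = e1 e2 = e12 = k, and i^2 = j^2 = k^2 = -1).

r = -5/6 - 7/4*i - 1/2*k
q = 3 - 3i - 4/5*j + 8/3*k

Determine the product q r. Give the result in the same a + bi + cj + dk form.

In blades: q = 3 - 3*e1 - 4/5*e2 + 8/3*e12, r = -5/6 - 7/4*e1 - 1/2*e12.
Distribute q over r term by term (generator squares from the signature, products reordered to ascending indices): (3)*r = -5/2 - 21/4*e1 - 3/2*e12; (-3*e1)*r = -21/4 + 5/2*e1 - 3/2*e2; (-4/5*e2)*r = 2/5*e1 + 2/3*e2 - 7/5*e12; (8/3*e12)*r = 4/3 - 14/3*e2 - 20/9*e12.
Sum: -77/12 - 47/20*e1 - 11/2*e2 - 461/90*e12; translating back through the correspondence:
Answer: -77/12 - 47/20*i - 11/2*j - 461/90*k


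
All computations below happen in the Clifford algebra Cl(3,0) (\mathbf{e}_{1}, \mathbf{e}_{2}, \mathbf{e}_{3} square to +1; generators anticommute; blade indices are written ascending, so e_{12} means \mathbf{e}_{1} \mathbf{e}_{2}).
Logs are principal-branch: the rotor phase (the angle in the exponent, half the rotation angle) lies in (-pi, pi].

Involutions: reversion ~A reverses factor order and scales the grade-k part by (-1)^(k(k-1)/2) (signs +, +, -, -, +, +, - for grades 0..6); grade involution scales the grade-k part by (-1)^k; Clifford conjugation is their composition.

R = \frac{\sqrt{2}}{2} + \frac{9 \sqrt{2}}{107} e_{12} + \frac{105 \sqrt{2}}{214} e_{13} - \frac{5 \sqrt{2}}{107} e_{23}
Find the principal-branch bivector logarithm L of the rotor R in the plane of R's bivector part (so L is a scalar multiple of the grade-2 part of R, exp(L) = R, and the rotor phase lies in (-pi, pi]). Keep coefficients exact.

The scalar part of R is \frac{\sqrt{2}}{2}, which fixes the principal-branch rotor phase; the unit plane is then the bivector part divided by the sine of that phase, and L is that plane scaled by the phase.
Concretely: cos(phase) = \frac{\sqrt{2}}{2} gives phase = ±\frac{\pi}{4}, and since phase/sin(phase) is even the sign is immaterial: L = (phase/sin(phase)) * <R>_2 = (\frac{\sqrt{2} \pi}{4}) * <R>_2.
Answer: \frac{9 \pi}{214} e_{12} + \frac{105 \pi}{428} e_{13} - \frac{5 \pi}{214} e_{23}


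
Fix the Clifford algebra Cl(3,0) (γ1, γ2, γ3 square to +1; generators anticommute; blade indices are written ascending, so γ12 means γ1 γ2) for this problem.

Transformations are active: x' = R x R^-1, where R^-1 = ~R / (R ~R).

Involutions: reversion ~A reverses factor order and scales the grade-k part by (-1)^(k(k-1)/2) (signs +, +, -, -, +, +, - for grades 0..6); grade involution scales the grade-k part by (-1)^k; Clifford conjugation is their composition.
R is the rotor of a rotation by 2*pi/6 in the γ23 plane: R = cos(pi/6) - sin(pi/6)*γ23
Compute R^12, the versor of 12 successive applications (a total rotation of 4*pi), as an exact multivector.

Half-angle bookkeeping: 12 applications in γ23 add up to rotor phase 12*pi/6 = 2*pi, so R^12 = cos(2*pi) - sin(2*pi)*γ23.
cos(2*pi) = 1 and sin(2*pi) = 0, so R^12 = 1. The total rotation 4*pi is 2 full turns, so every vector returns to itself, yet the rotor is +1, back on the identity sheet (an even number of 2*pi turns).
Answer: 1


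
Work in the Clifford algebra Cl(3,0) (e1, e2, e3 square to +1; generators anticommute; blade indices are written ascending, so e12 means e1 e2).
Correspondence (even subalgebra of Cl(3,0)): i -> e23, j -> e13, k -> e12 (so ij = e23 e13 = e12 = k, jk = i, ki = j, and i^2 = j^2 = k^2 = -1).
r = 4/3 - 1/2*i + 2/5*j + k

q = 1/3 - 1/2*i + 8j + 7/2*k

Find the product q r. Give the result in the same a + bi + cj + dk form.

In blades: q = 1/3 + 7/2*e12 + 8*e13 - 1/2*e23, r = 4/3 + e12 + 2/5*e13 - 1/2*e23.
Distribute q over r term by term (generator squares from the signature, products reordered to ascending indices): (1/3)*r = 4/9 + 1/3*e12 + 2/15*e13 - 1/6*e23; (7/2*e12)*r = -7/2 + 14/3*e12 - 7/4*e13 - 7/5*e23; (8*e13)*r = -16/5 + 4*e12 + 32/3*e13 + 8*e23; (-1/2*e23)*r = -1/4 - 1/5*e12 + 1/2*e13 - 2/3*e23.
Sum: -1171/180 + 44/5*e12 + 191/20*e13 + 173/30*e23; translating back through the correspondence:
Answer: -1171/180 + 173/30*i + 191/20*j + 44/5*k


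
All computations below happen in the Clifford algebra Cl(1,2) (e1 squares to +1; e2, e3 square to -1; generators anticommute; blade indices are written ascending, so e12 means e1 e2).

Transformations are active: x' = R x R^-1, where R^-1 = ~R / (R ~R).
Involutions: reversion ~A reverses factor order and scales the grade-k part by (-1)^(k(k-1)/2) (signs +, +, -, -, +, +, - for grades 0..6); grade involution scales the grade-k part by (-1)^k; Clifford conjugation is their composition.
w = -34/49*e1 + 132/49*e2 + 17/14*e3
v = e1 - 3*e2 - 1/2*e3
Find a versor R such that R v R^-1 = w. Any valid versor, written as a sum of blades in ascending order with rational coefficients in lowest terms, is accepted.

Equal squares first: v^2 = w^2 = -33/4. Then v + w = 15/49*e1 - 15/49*e2 + 5/7*e3 is a versor taking v to w, provided it is invertible.
Answer: 15/49*e1 - 15/49*e2 + 5/7*e3


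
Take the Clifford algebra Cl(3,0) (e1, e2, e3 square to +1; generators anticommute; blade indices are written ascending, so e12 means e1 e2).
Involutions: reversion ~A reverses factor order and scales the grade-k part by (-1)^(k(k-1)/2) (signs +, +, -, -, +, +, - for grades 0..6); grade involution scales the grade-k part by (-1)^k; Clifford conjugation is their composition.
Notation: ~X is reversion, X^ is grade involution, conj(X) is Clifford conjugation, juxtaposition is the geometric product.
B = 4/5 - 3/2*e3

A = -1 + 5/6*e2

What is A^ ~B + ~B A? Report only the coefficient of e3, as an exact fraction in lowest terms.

first term: -4/5 - 2/3*e2 + 3/2*e3 + 5/4*e23
second term: -4/5 + 2/3*e2 + 3/2*e3 + 5/4*e23
Answer: 3


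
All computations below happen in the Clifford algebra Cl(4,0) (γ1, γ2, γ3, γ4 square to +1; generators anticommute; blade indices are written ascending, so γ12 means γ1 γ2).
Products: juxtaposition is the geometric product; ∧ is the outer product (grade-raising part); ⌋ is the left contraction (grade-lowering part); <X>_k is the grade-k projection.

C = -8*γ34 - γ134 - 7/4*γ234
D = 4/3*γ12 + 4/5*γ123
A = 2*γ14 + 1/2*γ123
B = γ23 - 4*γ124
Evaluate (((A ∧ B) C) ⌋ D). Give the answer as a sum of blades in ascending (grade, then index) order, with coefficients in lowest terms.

step 1: 2*γ1234
step 2: 7/2*γ1 - 2*γ2 + 16*γ12
step 3: -64/3 + 8/3*γ1 + 14/3*γ2 - 64/5*γ3 + 8/5*γ13 + 14/5*γ23
Answer: -64/3 + 8/3*γ1 + 14/3*γ2 - 64/5*γ3 + 8/5*γ13 + 14/5*γ23


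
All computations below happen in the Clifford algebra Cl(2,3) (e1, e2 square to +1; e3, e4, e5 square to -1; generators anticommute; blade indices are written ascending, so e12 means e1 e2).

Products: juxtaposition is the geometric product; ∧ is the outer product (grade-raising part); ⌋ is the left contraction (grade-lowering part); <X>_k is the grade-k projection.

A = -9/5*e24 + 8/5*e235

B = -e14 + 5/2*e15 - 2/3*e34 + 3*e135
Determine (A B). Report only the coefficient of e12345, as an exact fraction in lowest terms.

step 1: 3*e12 + 6/5*e23 + 4*e123 + 16/15*e245 - 9/2*e1245 + 19/5*e12345
Answer: 19/5


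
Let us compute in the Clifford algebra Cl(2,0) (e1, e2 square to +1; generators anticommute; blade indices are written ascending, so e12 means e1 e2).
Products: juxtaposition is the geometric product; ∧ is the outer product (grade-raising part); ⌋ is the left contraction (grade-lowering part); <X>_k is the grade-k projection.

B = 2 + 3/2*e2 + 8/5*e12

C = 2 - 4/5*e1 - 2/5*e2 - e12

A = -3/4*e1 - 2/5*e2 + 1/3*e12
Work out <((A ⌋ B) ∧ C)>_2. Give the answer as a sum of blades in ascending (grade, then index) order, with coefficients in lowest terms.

step 1: -17/15 + 16/25*e1 - 6/5*e2
step 2: -34/15 + 164/75*e1 - 146/75*e2 - 31/375*e12
step 3: -31/375*e12
Answer: -31/375*e12


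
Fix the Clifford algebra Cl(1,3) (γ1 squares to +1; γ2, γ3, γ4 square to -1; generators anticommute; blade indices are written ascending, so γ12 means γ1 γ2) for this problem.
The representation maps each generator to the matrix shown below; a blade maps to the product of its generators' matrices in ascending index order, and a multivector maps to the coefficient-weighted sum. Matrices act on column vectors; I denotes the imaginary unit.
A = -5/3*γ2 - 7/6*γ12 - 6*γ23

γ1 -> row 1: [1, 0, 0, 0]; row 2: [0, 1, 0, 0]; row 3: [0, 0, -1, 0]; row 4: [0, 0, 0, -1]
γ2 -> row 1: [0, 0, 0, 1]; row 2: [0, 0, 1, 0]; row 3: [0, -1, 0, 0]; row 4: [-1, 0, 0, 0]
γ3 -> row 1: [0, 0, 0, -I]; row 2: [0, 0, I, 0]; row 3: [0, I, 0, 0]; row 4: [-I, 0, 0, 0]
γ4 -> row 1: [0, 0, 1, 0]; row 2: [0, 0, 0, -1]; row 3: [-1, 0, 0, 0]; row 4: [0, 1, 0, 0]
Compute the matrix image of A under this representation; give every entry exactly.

Bivector images (products of the table entries): rho(γ12) = rho(γ1)rho(γ2) = row 1: [0, 0, 0, 1]; row 2: [0, 0, 1, 0]; row 3: [0, 1, 0, 0]; row 4: [1, 0, 0, 0]; rho(γ23) = rho(γ2)rho(γ3) = row 1: [-I, 0, 0, 0]; row 2: [0, I, 0, 0]; row 3: [0, 0, -I, 0]; row 4: [0, 0, 0, I].
M = (-5/3)*rho(γ2) + (-7/6)*rho(γ12) + (-6)*rho(γ23), summed entrywise:
Answer: row 1: [6*I, 0, 0, -17/6]; row 2: [0, -6*I, -17/6, 0]; row 3: [0, 1/2, 6*I, 0]; row 4: [1/2, 0, 0, -6*I]


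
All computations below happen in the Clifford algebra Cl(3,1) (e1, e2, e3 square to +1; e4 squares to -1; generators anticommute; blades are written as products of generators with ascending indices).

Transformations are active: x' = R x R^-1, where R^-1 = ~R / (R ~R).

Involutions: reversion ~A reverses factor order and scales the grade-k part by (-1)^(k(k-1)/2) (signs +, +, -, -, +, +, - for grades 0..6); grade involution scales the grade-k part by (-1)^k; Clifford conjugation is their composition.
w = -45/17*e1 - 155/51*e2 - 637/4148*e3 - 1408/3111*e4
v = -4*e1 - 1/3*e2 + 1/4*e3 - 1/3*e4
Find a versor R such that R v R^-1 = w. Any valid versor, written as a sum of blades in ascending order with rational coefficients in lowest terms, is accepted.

Why this works: both vectors square to 257/16, so q(v) = q(w) and R = v + w = -113/17*e1 - 172/51*e2 + 100/1037*e3 - 815/1037*e4 carries v to w — its own direction survives, the complement (v - w)/2 flips.
Answer: -113/17*e1 - 172/51*e2 + 100/1037*e3 - 815/1037*e4


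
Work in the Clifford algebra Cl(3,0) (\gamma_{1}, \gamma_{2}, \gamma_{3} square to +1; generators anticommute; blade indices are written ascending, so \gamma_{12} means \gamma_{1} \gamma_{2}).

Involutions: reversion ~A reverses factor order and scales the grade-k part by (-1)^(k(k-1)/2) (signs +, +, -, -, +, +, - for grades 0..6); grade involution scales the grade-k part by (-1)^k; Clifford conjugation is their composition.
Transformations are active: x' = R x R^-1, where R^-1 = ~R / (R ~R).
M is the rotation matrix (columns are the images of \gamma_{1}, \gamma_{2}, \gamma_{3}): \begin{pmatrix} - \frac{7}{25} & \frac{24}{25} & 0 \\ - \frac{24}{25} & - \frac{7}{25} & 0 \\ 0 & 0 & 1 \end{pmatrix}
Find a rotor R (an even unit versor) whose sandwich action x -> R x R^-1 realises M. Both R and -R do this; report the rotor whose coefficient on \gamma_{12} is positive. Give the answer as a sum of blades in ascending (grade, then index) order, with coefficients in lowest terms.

Method: write R = a + b12*\gamma_{12} + b13*\gamma_{13} + b23*\gamma_{23} with a^2 + b12^2 + b13^2 + b23^2 = 1 (so R^-1 = ~R). Expanding the columns R e_j ~R gives tr M = 4a^2 - 1 and, from the antisymmetric part, M21 - M12 = -4a*b12, M13 - M31 = 4a*b13, M32 - M23 = -4a*b23.
Here tr M = \frac{11}{25}, so a^2 = (1 + tr M)/4 = \frac{9}{25} and a = ±\frac{3}{5}. Taking a = \frac{3}{5}: M21 - M12 = -\frac{48}{25}, M13 - M31 = 0, M32 - M23 = 0, giving b12 = \frac{4}{5}, b13 = 0, b23 = 0, i.e. R = \frac{3}{5} + \frac{4}{5} \gamma_{12}.
Its \gamma_{12} coefficient is already positive.
Answer: \frac{3}{5} + \frac{4}{5} \gamma_{12}. Sheet selection: the two-to-one cover makes ±R indistinguishable at the matrix level (trace \frac{11}{25}), so uniqueness comes from the required sign on \gamma_{12}.


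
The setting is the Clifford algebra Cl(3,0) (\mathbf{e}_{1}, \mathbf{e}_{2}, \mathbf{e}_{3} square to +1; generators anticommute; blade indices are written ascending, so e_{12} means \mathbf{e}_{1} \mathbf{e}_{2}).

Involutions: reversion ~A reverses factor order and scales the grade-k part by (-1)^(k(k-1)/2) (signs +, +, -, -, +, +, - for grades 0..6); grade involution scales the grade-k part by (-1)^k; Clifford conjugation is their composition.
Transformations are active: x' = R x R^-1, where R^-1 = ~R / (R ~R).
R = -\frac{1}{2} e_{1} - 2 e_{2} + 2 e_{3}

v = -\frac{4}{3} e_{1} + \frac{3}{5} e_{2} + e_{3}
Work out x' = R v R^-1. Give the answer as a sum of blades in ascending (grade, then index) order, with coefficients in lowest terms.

~R = -\frac{1}{2} e_{1} - 2 e_{2} + 2 e_{3}, and R ~R = \frac{33}{4}, so R^-1 = ~R / (\frac{33}{4}).
R v = \frac{22}{15} - \frac{89}{30} e_{12} + \frac{13}{6} e_{13} - \frac{16}{5} e_{23}
Answer: \frac{52}{45} e_{1} - \frac{59}{45} e_{2} - \frac{13}{45} e_{3}
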